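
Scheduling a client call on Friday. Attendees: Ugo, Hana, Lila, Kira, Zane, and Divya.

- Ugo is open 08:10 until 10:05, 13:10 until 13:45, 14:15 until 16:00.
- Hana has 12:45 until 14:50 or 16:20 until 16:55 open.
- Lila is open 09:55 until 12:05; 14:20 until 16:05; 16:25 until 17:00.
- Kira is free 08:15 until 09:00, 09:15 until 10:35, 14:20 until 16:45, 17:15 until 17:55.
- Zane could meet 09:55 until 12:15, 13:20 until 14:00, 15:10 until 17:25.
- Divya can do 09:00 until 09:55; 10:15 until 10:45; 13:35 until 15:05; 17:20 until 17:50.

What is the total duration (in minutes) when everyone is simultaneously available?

Ugo ∩ Hana: 13:10-13:45, 14:15-14:50.
Ugo ∩ Hana ∩ Lila: 14:20-14:50.
Ugo ∩ Hana ∩ Lila ∩ Kira: 14:20-14:50.
Ugo ∩ Hana ∩ Lila ∩ Kira ∩ Zane: ∅.
Ugo ∩ Hana ∩ Lila ∩ Kira ∩ Zane ∩ Divya: ∅.
There is no time when everyone is free.
There is no common window, so the total is 0 minutes.

0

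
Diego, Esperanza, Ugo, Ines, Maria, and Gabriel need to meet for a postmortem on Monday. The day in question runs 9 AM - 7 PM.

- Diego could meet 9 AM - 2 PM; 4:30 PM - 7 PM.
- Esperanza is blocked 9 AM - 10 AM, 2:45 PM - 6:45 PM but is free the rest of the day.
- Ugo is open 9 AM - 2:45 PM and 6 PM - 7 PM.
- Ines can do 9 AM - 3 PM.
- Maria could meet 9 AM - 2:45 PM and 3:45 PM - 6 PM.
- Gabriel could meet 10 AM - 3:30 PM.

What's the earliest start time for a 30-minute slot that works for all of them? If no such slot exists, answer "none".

10:00

Diego free: 09:00-14:00, 16:30-19:00.
Esperanza free: 10:00-14:45, 18:45-19:00 (invert busy blocks within the working day).
Ugo free: 09:00-14:45, 18:00-19:00.
Ines free: 09:00-15:00.
Maria free: 09:00-14:45, 15:45-18:00.
Gabriel free: 10:00-15:30.
Diego ∩ Esperanza: 10:00-14:00, 18:45-19:00.
Diego ∩ Esperanza ∩ Ugo: 10:00-14:00, 18:45-19:00.
Diego ∩ Esperanza ∩ Ugo ∩ Ines: 10:00-14:00.
Diego ∩ Esperanza ∩ Ugo ∩ Ines ∩ Maria: 10:00-14:00.
Diego ∩ Esperanza ∩ Ugo ∩ Ines ∩ Maria ∩ Gabriel: 10:00-14:00.
The first common window of at least 30 minutes is 10:00-14:00, so the earliest start is 10:00.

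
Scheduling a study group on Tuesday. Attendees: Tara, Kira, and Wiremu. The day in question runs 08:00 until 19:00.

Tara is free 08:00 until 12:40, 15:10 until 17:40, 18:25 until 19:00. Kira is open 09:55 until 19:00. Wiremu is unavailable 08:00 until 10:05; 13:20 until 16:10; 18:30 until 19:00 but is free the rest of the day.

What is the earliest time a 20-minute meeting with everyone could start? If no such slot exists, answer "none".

10:05

Tara free: 08:00-12:40, 15:10-17:40, 18:25-19:00.
Kira free: 09:55-19:00.
Wiremu free: 10:05-13:20, 16:10-18:30 (invert busy blocks within the working day).
Tara ∩ Kira: 09:55-12:40, 15:10-17:40, 18:25-19:00.
Tara ∩ Kira ∩ Wiremu: 10:05-12:40, 16:10-17:40, 18:25-18:30.
So the common availability across everyone is 10:05-12:40, 16:10-17:40, 18:25-18:30.
The first common window of at least 20 minutes is 10:05-12:40, so the earliest start is 10:05.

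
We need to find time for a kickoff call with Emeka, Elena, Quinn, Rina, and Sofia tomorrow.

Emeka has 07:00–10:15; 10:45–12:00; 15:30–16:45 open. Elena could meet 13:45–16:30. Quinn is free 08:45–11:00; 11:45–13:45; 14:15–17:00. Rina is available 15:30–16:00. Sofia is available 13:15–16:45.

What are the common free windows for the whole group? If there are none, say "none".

15:30-16:00

Emeka ∩ Elena: 15:30-16:30.
Emeka ∩ Elena ∩ Quinn: 15:30-16:30.
Emeka ∩ Elena ∩ Quinn ∩ Rina: 15:30-16:00.
Emeka ∩ Elena ∩ Quinn ∩ Rina ∩ Sofia: 15:30-16:00.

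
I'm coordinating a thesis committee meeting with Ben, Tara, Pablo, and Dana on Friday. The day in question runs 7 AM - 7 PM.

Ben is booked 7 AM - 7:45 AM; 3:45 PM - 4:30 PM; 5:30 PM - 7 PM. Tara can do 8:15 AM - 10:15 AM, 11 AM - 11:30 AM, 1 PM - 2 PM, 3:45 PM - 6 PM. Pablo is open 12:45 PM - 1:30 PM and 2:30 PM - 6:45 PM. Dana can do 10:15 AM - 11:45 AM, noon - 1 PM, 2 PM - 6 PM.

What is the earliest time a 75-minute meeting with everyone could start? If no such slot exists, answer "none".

none

Ben free: 07:45-15:45, 16:30-17:30 (invert busy blocks within the working day).
Tara free: 08:15-10:15, 11:00-11:30, 13:00-14:00, 15:45-18:00.
Pablo free: 12:45-13:30, 14:30-18:45.
Dana free: 10:15-11:45, 12:00-13:00, 14:00-18:00.
Ben ∩ Tara: 08:15-10:15, 11:00-11:30, 13:00-14:00, 16:30-17:30.
Ben ∩ Tara ∩ Pablo: 13:00-13:30, 16:30-17:30.
Ben ∩ Tara ∩ Pablo ∩ Dana: 16:30-17:30.
Those are the intersection windows.
No common window is at least 75 minutes long.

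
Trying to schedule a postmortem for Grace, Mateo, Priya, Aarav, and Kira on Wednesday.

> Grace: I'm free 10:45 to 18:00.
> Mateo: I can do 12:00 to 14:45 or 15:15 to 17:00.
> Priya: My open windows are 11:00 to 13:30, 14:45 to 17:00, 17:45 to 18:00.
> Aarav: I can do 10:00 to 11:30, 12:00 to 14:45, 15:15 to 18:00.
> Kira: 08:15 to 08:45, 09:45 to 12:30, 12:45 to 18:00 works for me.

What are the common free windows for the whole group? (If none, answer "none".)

12:00-12:30, 12:45-13:30, 15:15-17:00

Grace ∩ Mateo: 12:00-14:45, 15:15-17:00.
Grace ∩ Mateo ∩ Priya: 12:00-13:30, 15:15-17:00.
Grace ∩ Mateo ∩ Priya ∩ Aarav: 12:00-13:30, 15:15-17:00.
Grace ∩ Mateo ∩ Priya ∩ Aarav ∩ Kira: 12:00-12:30, 12:45-13:30, 15:15-17:00.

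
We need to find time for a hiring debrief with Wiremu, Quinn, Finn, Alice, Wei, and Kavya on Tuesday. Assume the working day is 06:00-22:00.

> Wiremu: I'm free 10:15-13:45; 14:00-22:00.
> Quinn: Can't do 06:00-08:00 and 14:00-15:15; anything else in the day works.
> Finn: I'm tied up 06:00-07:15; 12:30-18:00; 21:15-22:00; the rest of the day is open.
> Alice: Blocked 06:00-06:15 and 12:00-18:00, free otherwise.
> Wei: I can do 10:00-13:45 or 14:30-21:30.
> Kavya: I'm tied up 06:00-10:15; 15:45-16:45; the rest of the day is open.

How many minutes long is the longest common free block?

195

Wiremu free: 10:15-13:45, 14:00-22:00.
Quinn free: 08:00-14:00, 15:15-22:00 (invert busy blocks within the working day).
Finn free: 07:15-12:30, 18:00-21:15 (invert busy blocks within the working day).
Alice free: 06:15-12:00, 18:00-22:00 (invert busy blocks within the working day).
Wei free: 10:00-13:45, 14:30-21:30.
Kavya free: 10:15-15:45, 16:45-22:00 (invert busy blocks within the working day).
Wiremu ∩ Quinn: 10:15-13:45, 15:15-22:00.
Wiremu ∩ Quinn ∩ Finn: 10:15-12:30, 18:00-21:15.
Wiremu ∩ Quinn ∩ Finn ∩ Alice: 10:15-12:00, 18:00-21:15.
Wiremu ∩ Quinn ∩ Finn ∩ Alice ∩ Wei: 10:15-12:00, 18:00-21:15.
Wiremu ∩ Quinn ∩ Finn ∩ Alice ∩ Wei ∩ Kavya: 10:15-12:00, 18:00-21:15.
The longest is 18:00-21:15 at 195 minutes.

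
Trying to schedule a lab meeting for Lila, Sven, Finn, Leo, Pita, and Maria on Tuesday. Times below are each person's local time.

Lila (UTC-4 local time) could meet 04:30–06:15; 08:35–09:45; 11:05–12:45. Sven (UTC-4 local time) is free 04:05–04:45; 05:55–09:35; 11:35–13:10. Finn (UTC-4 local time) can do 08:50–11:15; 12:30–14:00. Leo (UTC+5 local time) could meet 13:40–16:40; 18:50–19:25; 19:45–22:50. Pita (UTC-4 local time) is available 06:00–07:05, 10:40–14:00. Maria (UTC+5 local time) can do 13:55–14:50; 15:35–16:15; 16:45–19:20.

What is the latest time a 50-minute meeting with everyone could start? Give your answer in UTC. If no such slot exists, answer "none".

none

Lila in UTC: 08:30-10:15, 12:35-13:45, 15:05-16:45 (add 4h to convert from UTC-4).
Sven in UTC: 08:05-08:45, 09:55-13:35, 15:35-17:10 (add 4h to convert from UTC-4).
Finn in UTC: 12:50-15:15, 16:30-18:00 (add 4h to convert from UTC-4).
Leo in UTC: 08:40-11:40, 13:50-14:25, 14:45-17:50 (subtract 5h to convert from UTC+5).
Pita in UTC: 10:00-11:05, 14:40-18:00 (add 4h to convert from UTC-4).
Maria in UTC: 08:55-09:50, 10:35-11:15, 11:45-14:20 (subtract 5h to convert from UTC+5).
Lila ∩ Sven: 08:30-08:45, 09:55-10:15, 12:35-13:35, 15:35-16:45.
Lila ∩ Sven ∩ Finn: 12:50-13:35, 16:30-16:45.
Lila ∩ Sven ∩ Finn ∩ Leo: 16:30-16:45.
Lila ∩ Sven ∩ Finn ∩ Leo ∩ Pita: 16:30-16:45.
Lila ∩ Sven ∩ Finn ∩ Leo ∩ Pita ∩ Maria: ∅.
There is no time when everyone is free.
No common window is at least 50 minutes long.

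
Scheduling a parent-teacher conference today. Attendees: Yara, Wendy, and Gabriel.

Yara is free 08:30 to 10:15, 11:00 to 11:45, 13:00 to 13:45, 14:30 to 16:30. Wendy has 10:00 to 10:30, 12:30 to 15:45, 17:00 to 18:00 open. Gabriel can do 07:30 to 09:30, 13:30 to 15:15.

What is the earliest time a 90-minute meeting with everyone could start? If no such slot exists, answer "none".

Yara ∩ Wendy: 10:00-10:15, 13:00-13:45, 14:30-15:45.
Yara ∩ Wendy ∩ Gabriel: 13:30-13:45, 14:30-15:15.
So the common availability across everyone is 13:30-13:45, 14:30-15:15.
No common window is at least 90 minutes long.

none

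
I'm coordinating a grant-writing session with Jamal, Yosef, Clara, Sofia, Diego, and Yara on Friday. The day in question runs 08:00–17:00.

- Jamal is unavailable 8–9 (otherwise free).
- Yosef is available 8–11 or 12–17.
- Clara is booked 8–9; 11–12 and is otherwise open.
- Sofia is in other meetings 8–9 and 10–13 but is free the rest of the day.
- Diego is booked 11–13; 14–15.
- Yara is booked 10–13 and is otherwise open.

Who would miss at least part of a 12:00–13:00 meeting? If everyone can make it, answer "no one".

Jamal free: 09:00-17:00 (invert busy blocks within the working day).
Yosef free: 08:00-11:00, 12:00-17:00.
Clara free: 09:00-11:00, 12:00-17:00 (invert busy blocks within the working day).
Sofia free: 09:00-10:00, 13:00-17:00 (invert busy blocks within the working day).
Diego free: 08:00-11:00, 13:00-14:00, 15:00-17:00 (invert busy blocks within the working day).
Yara free: 08:00-10:00, 13:00-17:00 (invert busy blocks within the working day).
Jamal: free for 12:00-13:00. Yosef: free for 12:00-13:00. Clara: free for 12:00-13:00. Sofia: not fully free for 12:00-13:00. Diego: not fully free for 12:00-13:00. Yara: not fully free for 12:00-13:00.

Diego, Sofia, Yara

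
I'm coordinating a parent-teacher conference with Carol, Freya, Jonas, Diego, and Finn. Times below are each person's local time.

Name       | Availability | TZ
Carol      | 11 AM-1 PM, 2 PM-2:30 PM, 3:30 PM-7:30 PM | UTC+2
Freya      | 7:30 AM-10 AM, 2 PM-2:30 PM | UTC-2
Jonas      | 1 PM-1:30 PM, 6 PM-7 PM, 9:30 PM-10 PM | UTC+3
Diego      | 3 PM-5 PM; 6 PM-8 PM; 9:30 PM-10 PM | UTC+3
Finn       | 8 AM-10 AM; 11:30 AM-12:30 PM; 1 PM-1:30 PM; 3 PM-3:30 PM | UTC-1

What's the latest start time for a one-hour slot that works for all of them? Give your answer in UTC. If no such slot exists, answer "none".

Carol in UTC: 09:00-11:00, 12:00-12:30, 13:30-17:30 (subtract 2h to convert from UTC+2).
Freya in UTC: 09:30-12:00, 16:00-16:30 (add 2h to convert from UTC-2).
Jonas in UTC: 10:00-10:30, 15:00-16:00, 18:30-19:00 (subtract 3h to convert from UTC+3).
Diego in UTC: 12:00-14:00, 15:00-17:00, 18:30-19:00 (subtract 3h to convert from UTC+3).
Finn in UTC: 09:00-11:00, 12:30-13:30, 14:00-14:30, 16:00-16:30 (add 1h to convert from UTC-1).
Carol ∩ Freya: 09:30-11:00, 16:00-16:30.
Carol ∩ Freya ∩ Jonas: 10:00-10:30.
Carol ∩ Freya ∩ Jonas ∩ Diego: ∅.
Carol ∩ Freya ∩ Jonas ∩ Diego ∩ Finn: ∅.
There is no time when everyone is free.
No common window is at least 60 minutes long.

none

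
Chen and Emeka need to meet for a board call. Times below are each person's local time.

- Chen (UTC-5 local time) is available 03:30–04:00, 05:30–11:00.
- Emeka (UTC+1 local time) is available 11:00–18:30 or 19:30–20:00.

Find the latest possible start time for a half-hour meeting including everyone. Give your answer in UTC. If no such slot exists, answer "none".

Chen in UTC: 08:30-09:00, 10:30-16:00 (add 5h to convert from UTC-5).
Emeka in UTC: 10:00-17:30, 18:30-19:00 (subtract 1h to convert from UTC+1).
Chen ∩ Emeka: 10:30-16:00.
The last common window of at least 30 minutes is 10:30-16:00; a 30-minute meeting can start as late as 15:30 and still end by 16:00.

15:30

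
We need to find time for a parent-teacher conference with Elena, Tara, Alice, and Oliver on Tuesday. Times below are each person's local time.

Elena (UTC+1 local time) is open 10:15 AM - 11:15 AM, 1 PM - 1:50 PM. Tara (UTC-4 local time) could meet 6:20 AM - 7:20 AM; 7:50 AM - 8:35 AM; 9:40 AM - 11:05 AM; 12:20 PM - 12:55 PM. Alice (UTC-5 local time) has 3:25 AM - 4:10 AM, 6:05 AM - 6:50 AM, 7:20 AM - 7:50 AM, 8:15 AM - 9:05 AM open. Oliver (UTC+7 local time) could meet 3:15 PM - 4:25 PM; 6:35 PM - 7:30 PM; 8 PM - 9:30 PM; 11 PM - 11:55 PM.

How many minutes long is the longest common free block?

10

Elena in UTC: 09:15-10:15, 12:00-12:50 (subtract 1h to convert from UTC+1).
Tara in UTC: 10:20-11:20, 11:50-12:35, 13:40-15:05, 16:20-16:55 (add 4h to convert from UTC-4).
Alice in UTC: 08:25-09:10, 11:05-11:50, 12:20-12:50, 13:15-14:05 (add 5h to convert from UTC-5).
Oliver in UTC: 08:15-09:25, 11:35-12:30, 13:00-14:30, 16:00-16:55 (subtract 7h to convert from UTC+7).
Elena ∩ Tara: 12:00-12:35.
Elena ∩ Tara ∩ Alice: 12:20-12:35.
Elena ∩ Tara ∩ Alice ∩ Oliver: 12:20-12:30.
The longest is 12:20-12:30 at 10 minutes.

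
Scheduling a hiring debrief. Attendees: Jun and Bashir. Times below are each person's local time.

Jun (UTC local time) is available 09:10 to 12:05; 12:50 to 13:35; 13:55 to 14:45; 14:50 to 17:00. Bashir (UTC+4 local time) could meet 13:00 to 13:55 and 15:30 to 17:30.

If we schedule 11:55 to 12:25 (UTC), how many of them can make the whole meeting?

1

Jun in UTC: 09:10-12:05, 12:50-13:35, 13:55-14:45, 14:50-17:00.
Bashir in UTC: 09:00-09:55, 11:30-13:30 (subtract 4h to convert from UTC+4).
Bashir can make the full 11:55-12:25 slot — that's 1.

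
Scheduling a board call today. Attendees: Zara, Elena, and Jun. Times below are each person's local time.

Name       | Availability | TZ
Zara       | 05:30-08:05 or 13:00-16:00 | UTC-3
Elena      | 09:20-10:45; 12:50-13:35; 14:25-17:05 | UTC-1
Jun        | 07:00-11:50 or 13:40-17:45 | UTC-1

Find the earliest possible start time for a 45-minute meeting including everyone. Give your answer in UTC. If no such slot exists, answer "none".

10:20

Zara in UTC: 08:30-11:05, 16:00-19:00 (add 3h to convert from UTC-3).
Elena in UTC: 10:20-11:45, 13:50-14:35, 15:25-18:05 (add 1h to convert from UTC-1).
Jun in UTC: 08:00-12:50, 14:40-18:45 (add 1h to convert from UTC-1).
Zara ∩ Elena: 10:20-11:05, 16:00-18:05.
Zara ∩ Elena ∩ Jun: 10:20-11:05, 16:00-18:05.
The first common window of at least 45 minutes is 10:20-11:05, so the earliest start is 10:20.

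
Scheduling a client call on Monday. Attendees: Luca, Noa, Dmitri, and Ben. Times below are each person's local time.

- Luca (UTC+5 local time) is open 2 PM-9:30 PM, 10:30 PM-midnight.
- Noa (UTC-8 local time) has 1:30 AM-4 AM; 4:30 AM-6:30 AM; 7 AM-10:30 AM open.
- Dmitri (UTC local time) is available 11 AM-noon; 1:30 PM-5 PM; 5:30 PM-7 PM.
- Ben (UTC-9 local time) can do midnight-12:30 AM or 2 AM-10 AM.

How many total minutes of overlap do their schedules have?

Luca in UTC: 09:00-16:30, 17:30-19:00 (subtract 5h to convert from UTC+5).
Noa in UTC: 09:30-12:00, 12:30-14:30, 15:00-18:30 (add 8h to convert from UTC-8).
Dmitri in UTC: 11:00-12:00, 13:30-17:00, 17:30-19:00.
Ben in UTC: 09:00-09:30, 11:00-19:00 (add 9h to convert from UTC-9).
Luca ∩ Noa: 09:30-12:00, 12:30-14:30, 15:00-16:30, 17:30-18:30.
Luca ∩ Noa ∩ Dmitri: 11:00-12:00, 13:30-14:30, 15:00-16:30, 17:30-18:30.
Luca ∩ Noa ∩ Dmitri ∩ Ben: 11:00-12:00, 13:30-14:30, 15:00-16:30, 17:30-18:30.
So the common availability across everyone is 11:00-12:00, 13:30-14:30, 15:00-16:30, 17:30-18:30.
Summing the common windows: 60 + 60 + 90 + 60 = 270 minutes.

270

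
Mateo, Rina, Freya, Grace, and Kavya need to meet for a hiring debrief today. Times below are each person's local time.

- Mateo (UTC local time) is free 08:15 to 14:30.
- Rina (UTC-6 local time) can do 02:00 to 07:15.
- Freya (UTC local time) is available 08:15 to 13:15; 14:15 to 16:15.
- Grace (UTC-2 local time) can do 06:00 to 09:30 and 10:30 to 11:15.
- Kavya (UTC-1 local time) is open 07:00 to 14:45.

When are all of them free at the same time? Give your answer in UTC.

08:15-11:30, 12:30-13:15

Mateo in UTC: 08:15-14:30.
Rina in UTC: 08:00-13:15 (add 6h to convert from UTC-6).
Freya in UTC: 08:15-13:15, 14:15-16:15.
Grace in UTC: 08:00-11:30, 12:30-13:15 (add 2h to convert from UTC-2).
Kavya in UTC: 08:00-15:45 (add 1h to convert from UTC-1).
Mateo ∩ Rina: 08:15-13:15.
Mateo ∩ Rina ∩ Freya: 08:15-13:15.
Mateo ∩ Rina ∩ Freya ∩ Grace: 08:15-11:30, 12:30-13:15.
Mateo ∩ Rina ∩ Freya ∩ Grace ∩ Kavya: 08:15-11:30, 12:30-13:15.
So the common availability across everyone is 08:15-11:30, 12:30-13:15.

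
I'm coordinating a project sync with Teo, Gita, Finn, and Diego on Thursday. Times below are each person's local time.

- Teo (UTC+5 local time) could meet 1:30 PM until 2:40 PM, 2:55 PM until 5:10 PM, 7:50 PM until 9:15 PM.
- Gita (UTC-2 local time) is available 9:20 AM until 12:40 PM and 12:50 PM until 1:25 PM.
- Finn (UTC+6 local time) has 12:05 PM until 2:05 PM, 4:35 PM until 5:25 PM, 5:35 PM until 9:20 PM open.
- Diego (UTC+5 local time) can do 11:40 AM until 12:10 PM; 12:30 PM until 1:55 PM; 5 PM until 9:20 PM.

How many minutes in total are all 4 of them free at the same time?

Teo in UTC: 08:30-09:40, 09:55-12:10, 14:50-16:15 (subtract 5h to convert from UTC+5).
Gita in UTC: 11:20-14:40, 14:50-15:25 (add 2h to convert from UTC-2).
Finn in UTC: 06:05-08:05, 10:35-11:25, 11:35-15:20 (subtract 6h to convert from UTC+6).
Diego in UTC: 06:40-07:10, 07:30-08:55, 12:00-16:20 (subtract 5h to convert from UTC+5).
Teo ∩ Gita: 11:20-12:10, 14:50-15:25.
Teo ∩ Gita ∩ Finn: 11:20-11:25, 11:35-12:10, 14:50-15:20.
Teo ∩ Gita ∩ Finn ∩ Diego: 12:00-12:10, 14:50-15:20.
Summing the common windows: 10 + 30 = 40 minutes.

40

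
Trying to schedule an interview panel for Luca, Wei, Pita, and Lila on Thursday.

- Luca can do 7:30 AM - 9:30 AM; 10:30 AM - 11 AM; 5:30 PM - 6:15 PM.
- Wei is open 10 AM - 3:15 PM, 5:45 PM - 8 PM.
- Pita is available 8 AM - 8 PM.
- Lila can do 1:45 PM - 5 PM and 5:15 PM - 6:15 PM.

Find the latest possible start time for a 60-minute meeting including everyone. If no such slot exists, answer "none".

Luca ∩ Wei: 10:30-11:00, 17:45-18:15.
Luca ∩ Wei ∩ Pita: 10:30-11:00, 17:45-18:15.
Luca ∩ Wei ∩ Pita ∩ Lila: 17:45-18:15.
No common window is at least 60 minutes long.

none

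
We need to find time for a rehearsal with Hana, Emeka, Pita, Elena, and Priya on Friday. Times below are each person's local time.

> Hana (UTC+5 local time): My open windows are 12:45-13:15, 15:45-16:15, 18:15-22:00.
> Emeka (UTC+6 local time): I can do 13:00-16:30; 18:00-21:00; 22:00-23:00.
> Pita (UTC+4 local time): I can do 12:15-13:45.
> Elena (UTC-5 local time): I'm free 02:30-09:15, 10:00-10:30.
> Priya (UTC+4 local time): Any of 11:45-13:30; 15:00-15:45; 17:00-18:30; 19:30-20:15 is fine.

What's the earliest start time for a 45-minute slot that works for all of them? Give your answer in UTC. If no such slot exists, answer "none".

none

Hana in UTC: 07:45-08:15, 10:45-11:15, 13:15-17:00 (subtract 5h to convert from UTC+5).
Emeka in UTC: 07:00-10:30, 12:00-15:00, 16:00-17:00 (subtract 6h to convert from UTC+6).
Pita in UTC: 08:15-09:45 (subtract 4h to convert from UTC+4).
Elena in UTC: 07:30-14:15, 15:00-15:30 (add 5h to convert from UTC-5).
Priya in UTC: 07:45-09:30, 11:00-11:45, 13:00-14:30, 15:30-16:15 (subtract 4h to convert from UTC+4).
Hana ∩ Emeka: 07:45-08:15, 13:15-15:00, 16:00-17:00.
Hana ∩ Emeka ∩ Pita: ∅.
Hana ∩ Emeka ∩ Pita ∩ Elena: ∅.
Hana ∩ Emeka ∩ Pita ∩ Elena ∩ Priya: ∅.
There is no time when everyone is free.
No common window is at least 45 minutes long.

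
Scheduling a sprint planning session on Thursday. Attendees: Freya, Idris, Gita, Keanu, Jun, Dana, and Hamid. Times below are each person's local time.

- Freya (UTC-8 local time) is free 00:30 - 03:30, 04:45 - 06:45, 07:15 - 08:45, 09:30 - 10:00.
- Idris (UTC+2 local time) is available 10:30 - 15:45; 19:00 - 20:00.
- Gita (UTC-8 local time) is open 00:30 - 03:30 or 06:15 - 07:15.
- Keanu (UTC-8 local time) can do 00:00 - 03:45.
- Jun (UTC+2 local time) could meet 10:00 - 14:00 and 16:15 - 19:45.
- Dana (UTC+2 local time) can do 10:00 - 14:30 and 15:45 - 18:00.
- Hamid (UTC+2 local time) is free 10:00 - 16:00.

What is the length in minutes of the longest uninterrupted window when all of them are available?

Freya in UTC: 08:30-11:30, 12:45-14:45, 15:15-16:45, 17:30-18:00 (add 8h to convert from UTC-8).
Idris in UTC: 08:30-13:45, 17:00-18:00 (subtract 2h to convert from UTC+2).
Gita in UTC: 08:30-11:30, 14:15-15:15 (add 8h to convert from UTC-8).
Keanu in UTC: 08:00-11:45 (add 8h to convert from UTC-8).
Jun in UTC: 08:00-12:00, 14:15-17:45 (subtract 2h to convert from UTC+2).
Dana in UTC: 08:00-12:30, 13:45-16:00 (subtract 2h to convert from UTC+2).
Hamid in UTC: 08:00-14:00 (subtract 2h to convert from UTC+2).
Freya ∩ Idris: 08:30-11:30, 12:45-13:45, 17:30-18:00.
Freya ∩ Idris ∩ Gita: 08:30-11:30.
Freya ∩ Idris ∩ Gita ∩ Keanu: 08:30-11:30.
Freya ∩ Idris ∩ Gita ∩ Keanu ∩ Jun: 08:30-11:30.
Freya ∩ Idris ∩ Gita ∩ Keanu ∩ Jun ∩ Dana: 08:30-11:30.
Freya ∩ Idris ∩ Gita ∩ Keanu ∩ Jun ∩ Dana ∩ Hamid: 08:30-11:30.
Those are the intersection windows.
The longest is 08:30-11:30 at 180 minutes.

180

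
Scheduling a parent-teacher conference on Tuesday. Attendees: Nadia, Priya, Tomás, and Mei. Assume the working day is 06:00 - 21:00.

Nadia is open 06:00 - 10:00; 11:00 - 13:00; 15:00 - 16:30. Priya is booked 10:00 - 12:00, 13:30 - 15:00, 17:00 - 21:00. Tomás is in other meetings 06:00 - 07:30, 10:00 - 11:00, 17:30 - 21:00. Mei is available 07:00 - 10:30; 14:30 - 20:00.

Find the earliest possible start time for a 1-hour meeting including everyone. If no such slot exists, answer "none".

Nadia free: 06:00-10:00, 11:00-13:00, 15:00-16:30.
Priya free: 06:00-10:00, 12:00-13:30, 15:00-17:00 (invert busy blocks within the working day).
Tomás free: 07:30-10:00, 11:00-17:30 (invert busy blocks within the working day).
Mei free: 07:00-10:30, 14:30-20:00.
Nadia ∩ Priya: 06:00-10:00, 12:00-13:00, 15:00-16:30.
Nadia ∩ Priya ∩ Tomás: 07:30-10:00, 12:00-13:00, 15:00-16:30.
Nadia ∩ Priya ∩ Tomás ∩ Mei: 07:30-10:00, 15:00-16:30.
The first common window of at least 60 minutes is 07:30-10:00, so the earliest start is 07:30.

07:30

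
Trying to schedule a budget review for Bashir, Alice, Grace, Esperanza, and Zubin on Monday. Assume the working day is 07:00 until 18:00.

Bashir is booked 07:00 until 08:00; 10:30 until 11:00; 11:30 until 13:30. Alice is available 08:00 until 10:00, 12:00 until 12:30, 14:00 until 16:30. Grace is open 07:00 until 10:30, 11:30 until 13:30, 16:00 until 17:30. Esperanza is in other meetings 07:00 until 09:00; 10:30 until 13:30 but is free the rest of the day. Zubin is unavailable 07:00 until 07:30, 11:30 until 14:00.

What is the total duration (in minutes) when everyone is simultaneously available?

90

Bashir free: 08:00-10:30, 11:00-11:30, 13:30-18:00 (invert busy blocks within the working day).
Alice free: 08:00-10:00, 12:00-12:30, 14:00-16:30.
Grace free: 07:00-10:30, 11:30-13:30, 16:00-17:30.
Esperanza free: 09:00-10:30, 13:30-18:00 (invert busy blocks within the working day).
Zubin free: 07:30-11:30, 14:00-18:00 (invert busy blocks within the working day).
Bashir ∩ Alice: 08:00-10:00, 14:00-16:30.
Bashir ∩ Alice ∩ Grace: 08:00-10:00, 16:00-16:30.
Bashir ∩ Alice ∩ Grace ∩ Esperanza: 09:00-10:00, 16:00-16:30.
Bashir ∩ Alice ∩ Grace ∩ Esperanza ∩ Zubin: 09:00-10:00, 16:00-16:30.
Those are the intersection windows.
Summing the common windows: 60 + 30 = 90 minutes.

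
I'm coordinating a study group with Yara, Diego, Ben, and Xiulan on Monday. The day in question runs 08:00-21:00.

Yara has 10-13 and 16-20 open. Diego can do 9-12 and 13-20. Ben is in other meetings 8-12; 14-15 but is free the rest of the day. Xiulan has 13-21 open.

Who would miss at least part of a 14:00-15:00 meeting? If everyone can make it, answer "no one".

Yara free: 10:00-13:00, 16:00-20:00.
Diego free: 09:00-12:00, 13:00-20:00.
Ben free: 12:00-14:00, 15:00-21:00 (invert busy blocks within the working day).
Xiulan free: 13:00-21:00.
Yara: not fully free for 14:00-15:00. Diego: free for 14:00-15:00. Ben: not fully free for 14:00-15:00. Xiulan: free for 14:00-15:00.

Ben, Yara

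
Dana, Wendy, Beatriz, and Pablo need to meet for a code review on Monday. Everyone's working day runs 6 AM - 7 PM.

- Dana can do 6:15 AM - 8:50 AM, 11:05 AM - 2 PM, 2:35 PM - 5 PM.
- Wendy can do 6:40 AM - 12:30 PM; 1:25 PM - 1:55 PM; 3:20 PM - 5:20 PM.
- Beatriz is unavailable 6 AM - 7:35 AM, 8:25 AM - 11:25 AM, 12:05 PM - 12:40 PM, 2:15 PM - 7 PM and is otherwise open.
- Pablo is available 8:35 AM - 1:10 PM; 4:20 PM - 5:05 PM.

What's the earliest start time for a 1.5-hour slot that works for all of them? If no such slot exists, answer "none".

none

Dana free: 06:15-08:50, 11:05-14:00, 14:35-17:00.
Wendy free: 06:40-12:30, 13:25-13:55, 15:20-17:20.
Beatriz free: 07:35-08:25, 11:25-12:05, 12:40-14:15 (invert busy blocks within the working day).
Pablo free: 08:35-13:10, 16:20-17:05.
Dana ∩ Wendy: 06:40-08:50, 11:05-12:30, 13:25-13:55, 15:20-17:00.
Dana ∩ Wendy ∩ Beatriz: 07:35-08:25, 11:25-12:05, 13:25-13:55.
Dana ∩ Wendy ∩ Beatriz ∩ Pablo: 11:25-12:05.
Those are the intersection windows.
No common window is at least 90 minutes long.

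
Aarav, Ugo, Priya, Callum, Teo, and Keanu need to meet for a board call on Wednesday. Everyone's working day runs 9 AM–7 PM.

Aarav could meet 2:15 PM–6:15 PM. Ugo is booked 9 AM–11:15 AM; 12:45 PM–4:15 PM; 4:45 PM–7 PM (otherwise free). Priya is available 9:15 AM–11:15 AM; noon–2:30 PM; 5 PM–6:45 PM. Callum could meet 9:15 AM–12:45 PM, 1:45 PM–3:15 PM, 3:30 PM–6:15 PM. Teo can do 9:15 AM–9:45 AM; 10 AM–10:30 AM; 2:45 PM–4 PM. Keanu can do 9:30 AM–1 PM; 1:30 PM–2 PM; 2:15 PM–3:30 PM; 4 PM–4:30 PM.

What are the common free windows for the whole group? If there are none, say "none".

none

Aarav free: 14:15-18:15.
Ugo free: 11:15-12:45, 16:15-16:45 (invert busy blocks within the working day).
Priya free: 09:15-11:15, 12:00-14:30, 17:00-18:45.
Callum free: 09:15-12:45, 13:45-15:15, 15:30-18:15.
Teo free: 09:15-09:45, 10:00-10:30, 14:45-16:00.
Keanu free: 09:30-13:00, 13:30-14:00, 14:15-15:30, 16:00-16:30.
Aarav ∩ Ugo: 16:15-16:45.
Aarav ∩ Ugo ∩ Priya: ∅.
Aarav ∩ Ugo ∩ Priya ∩ Callum: ∅.
Aarav ∩ Ugo ∩ Priya ∩ Callum ∩ Teo: ∅.
Aarav ∩ Ugo ∩ Priya ∩ Callum ∩ Teo ∩ Keanu: ∅.
There is no time when everyone is free.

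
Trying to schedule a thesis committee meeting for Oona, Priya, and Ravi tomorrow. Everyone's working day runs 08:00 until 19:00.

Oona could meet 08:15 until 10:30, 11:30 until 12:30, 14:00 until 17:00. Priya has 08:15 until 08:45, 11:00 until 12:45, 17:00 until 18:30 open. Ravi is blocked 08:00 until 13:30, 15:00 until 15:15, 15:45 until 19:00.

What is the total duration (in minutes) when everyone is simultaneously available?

Oona free: 08:15-10:30, 11:30-12:30, 14:00-17:00.
Priya free: 08:15-08:45, 11:00-12:45, 17:00-18:30.
Ravi free: 13:30-15:00, 15:15-15:45 (invert busy blocks within the working day).
Oona ∩ Priya: 08:15-08:45, 11:30-12:30.
Oona ∩ Priya ∩ Ravi: ∅.
There is no time when everyone is free.
There is no common window, so the total is 0 minutes.

0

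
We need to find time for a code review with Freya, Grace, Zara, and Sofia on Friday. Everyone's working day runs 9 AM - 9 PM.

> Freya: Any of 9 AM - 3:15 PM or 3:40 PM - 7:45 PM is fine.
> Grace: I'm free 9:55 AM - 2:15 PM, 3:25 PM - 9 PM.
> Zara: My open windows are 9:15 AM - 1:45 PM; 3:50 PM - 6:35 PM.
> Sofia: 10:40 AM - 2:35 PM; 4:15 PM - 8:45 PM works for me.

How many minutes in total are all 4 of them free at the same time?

325

Freya ∩ Grace: 09:55-14:15, 15:40-19:45.
Freya ∩ Grace ∩ Zara: 09:55-13:45, 15:50-18:35.
Freya ∩ Grace ∩ Zara ∩ Sofia: 10:40-13:45, 16:15-18:35.
Summing the common windows: 185 + 140 = 325 minutes.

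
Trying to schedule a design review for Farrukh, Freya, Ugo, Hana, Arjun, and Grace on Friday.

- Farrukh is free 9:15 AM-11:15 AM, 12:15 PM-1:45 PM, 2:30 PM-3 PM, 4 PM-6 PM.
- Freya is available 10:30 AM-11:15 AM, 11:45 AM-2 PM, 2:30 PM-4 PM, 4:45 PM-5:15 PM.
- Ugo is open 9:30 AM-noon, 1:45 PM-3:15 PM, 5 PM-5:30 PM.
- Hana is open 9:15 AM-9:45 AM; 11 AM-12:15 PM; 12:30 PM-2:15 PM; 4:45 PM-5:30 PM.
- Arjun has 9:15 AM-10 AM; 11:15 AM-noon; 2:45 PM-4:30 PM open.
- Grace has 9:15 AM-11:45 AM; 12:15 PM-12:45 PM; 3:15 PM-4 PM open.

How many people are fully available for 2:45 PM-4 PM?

Freya and Arjun can make the full 14:45-16:00 slot — that's 2.

2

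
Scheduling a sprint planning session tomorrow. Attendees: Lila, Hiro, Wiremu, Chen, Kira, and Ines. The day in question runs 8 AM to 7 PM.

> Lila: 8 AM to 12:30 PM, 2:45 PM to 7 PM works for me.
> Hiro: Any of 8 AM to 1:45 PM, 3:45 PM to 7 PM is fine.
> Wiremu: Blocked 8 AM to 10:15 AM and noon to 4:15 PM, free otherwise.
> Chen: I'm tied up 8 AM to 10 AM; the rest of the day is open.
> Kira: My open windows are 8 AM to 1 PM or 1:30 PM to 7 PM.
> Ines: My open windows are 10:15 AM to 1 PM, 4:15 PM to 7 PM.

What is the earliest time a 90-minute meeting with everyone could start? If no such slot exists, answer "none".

10:15

Lila free: 08:00-12:30, 14:45-19:00.
Hiro free: 08:00-13:45, 15:45-19:00.
Wiremu free: 10:15-12:00, 16:15-19:00 (invert busy blocks within the working day).
Chen free: 10:00-19:00 (invert busy blocks within the working day).
Kira free: 08:00-13:00, 13:30-19:00.
Ines free: 10:15-13:00, 16:15-19:00.
Lila ∩ Hiro: 08:00-12:30, 15:45-19:00.
Lila ∩ Hiro ∩ Wiremu: 10:15-12:00, 16:15-19:00.
Lila ∩ Hiro ∩ Wiremu ∩ Chen: 10:15-12:00, 16:15-19:00.
Lila ∩ Hiro ∩ Wiremu ∩ Chen ∩ Kira: 10:15-12:00, 16:15-19:00.
Lila ∩ Hiro ∩ Wiremu ∩ Chen ∩ Kira ∩ Ines: 10:15-12:00, 16:15-19:00.
The first common window of at least 90 minutes is 10:15-12:00, so the earliest start is 10:15.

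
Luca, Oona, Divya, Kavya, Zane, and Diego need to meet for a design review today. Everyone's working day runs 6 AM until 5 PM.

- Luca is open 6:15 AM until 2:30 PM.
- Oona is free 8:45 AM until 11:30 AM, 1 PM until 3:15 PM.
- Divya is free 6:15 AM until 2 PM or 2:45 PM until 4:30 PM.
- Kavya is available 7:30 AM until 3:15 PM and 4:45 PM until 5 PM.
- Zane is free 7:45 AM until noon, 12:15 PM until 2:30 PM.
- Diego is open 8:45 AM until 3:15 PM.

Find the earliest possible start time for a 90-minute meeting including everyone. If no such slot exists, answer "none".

08:45

Luca ∩ Oona: 08:45-11:30, 13:00-14:30.
Luca ∩ Oona ∩ Divya: 08:45-11:30, 13:00-14:00.
Luca ∩ Oona ∩ Divya ∩ Kavya: 08:45-11:30, 13:00-14:00.
Luca ∩ Oona ∩ Divya ∩ Kavya ∩ Zane: 08:45-11:30, 13:00-14:00.
Luca ∩ Oona ∩ Divya ∩ Kavya ∩ Zane ∩ Diego: 08:45-11:30, 13:00-14:00.
The first common window of at least 90 minutes is 08:45-11:30, so the earliest start is 08:45.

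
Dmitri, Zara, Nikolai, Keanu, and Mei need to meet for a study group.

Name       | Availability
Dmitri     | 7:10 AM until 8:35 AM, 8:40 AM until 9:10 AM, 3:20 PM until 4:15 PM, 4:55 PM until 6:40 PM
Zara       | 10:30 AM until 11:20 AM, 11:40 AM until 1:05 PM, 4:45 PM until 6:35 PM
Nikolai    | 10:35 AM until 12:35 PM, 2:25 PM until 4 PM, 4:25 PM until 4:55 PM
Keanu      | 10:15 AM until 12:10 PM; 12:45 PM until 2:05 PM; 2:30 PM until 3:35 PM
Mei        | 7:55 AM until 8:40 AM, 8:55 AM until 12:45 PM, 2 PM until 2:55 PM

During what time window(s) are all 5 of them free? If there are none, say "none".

none

Dmitri ∩ Zara: 16:55-18:35.
Dmitri ∩ Zara ∩ Nikolai: ∅.
Dmitri ∩ Zara ∩ Nikolai ∩ Keanu: ∅.
Dmitri ∩ Zara ∩ Nikolai ∩ Keanu ∩ Mei: ∅.
There is no time when everyone is free.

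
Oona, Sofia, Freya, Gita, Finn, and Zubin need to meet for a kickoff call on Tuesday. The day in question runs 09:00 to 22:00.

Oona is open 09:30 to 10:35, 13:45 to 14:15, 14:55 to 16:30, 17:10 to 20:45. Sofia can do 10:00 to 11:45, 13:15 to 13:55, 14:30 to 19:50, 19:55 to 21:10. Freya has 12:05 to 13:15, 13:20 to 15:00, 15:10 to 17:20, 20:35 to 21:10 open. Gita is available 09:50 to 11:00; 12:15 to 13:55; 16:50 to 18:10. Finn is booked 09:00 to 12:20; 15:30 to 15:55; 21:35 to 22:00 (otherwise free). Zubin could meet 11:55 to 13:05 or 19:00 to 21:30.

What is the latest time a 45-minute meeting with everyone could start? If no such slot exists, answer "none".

Oona free: 09:30-10:35, 13:45-14:15, 14:55-16:30, 17:10-20:45.
Sofia free: 10:00-11:45, 13:15-13:55, 14:30-19:50, 19:55-21:10.
Freya free: 12:05-13:15, 13:20-15:00, 15:10-17:20, 20:35-21:10.
Gita free: 09:50-11:00, 12:15-13:55, 16:50-18:10.
Finn free: 12:20-15:30, 15:55-21:35 (invert busy blocks within the working day).
Zubin free: 11:55-13:05, 19:00-21:30.
Oona ∩ Sofia: 10:00-10:35, 13:45-13:55, 14:55-16:30, 17:10-19:50, 19:55-20:45.
Oona ∩ Sofia ∩ Freya: 13:45-13:55, 14:55-15:00, 15:10-16:30, 17:10-17:20, 20:35-20:45.
Oona ∩ Sofia ∩ Freya ∩ Gita: 13:45-13:55, 17:10-17:20.
Oona ∩ Sofia ∩ Freya ∩ Gita ∩ Finn: 13:45-13:55, 17:10-17:20.
Oona ∩ Sofia ∩ Freya ∩ Gita ∩ Finn ∩ Zubin: ∅.
There is no time when everyone is free.
No common window is at least 45 minutes long.

none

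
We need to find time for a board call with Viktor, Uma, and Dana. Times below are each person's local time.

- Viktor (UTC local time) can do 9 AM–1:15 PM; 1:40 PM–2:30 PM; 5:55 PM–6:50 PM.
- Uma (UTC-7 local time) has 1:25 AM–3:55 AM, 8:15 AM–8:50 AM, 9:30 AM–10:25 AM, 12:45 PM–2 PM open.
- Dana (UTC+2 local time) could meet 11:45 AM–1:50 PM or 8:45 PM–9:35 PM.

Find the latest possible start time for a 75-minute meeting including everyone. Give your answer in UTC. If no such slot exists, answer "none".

Viktor in UTC: 09:00-13:15, 13:40-14:30, 17:55-18:50.
Uma in UTC: 08:25-10:55, 15:15-15:50, 16:30-17:25, 19:45-21:00 (add 7h to convert from UTC-7).
Dana in UTC: 09:45-11:50, 18:45-19:35 (subtract 2h to convert from UTC+2).
Viktor ∩ Uma: 09:00-10:55.
Viktor ∩ Uma ∩ Dana: 09:45-10:55.
No common window is at least 75 minutes long.

none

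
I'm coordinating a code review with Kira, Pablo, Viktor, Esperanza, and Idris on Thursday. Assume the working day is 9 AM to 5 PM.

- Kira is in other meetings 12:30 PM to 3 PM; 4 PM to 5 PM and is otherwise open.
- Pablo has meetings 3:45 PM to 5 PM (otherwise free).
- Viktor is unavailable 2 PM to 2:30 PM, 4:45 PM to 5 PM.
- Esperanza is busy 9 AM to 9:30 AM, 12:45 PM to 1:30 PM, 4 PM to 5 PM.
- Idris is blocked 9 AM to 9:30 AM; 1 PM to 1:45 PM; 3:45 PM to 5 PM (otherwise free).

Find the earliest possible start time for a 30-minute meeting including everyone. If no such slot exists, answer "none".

09:30

Kira free: 09:00-12:30, 15:00-16:00 (invert busy blocks within the working day).
Pablo free: 09:00-15:45 (invert busy blocks within the working day).
Viktor free: 09:00-14:00, 14:30-16:45 (invert busy blocks within the working day).
Esperanza free: 09:30-12:45, 13:30-16:00 (invert busy blocks within the working day).
Idris free: 09:30-13:00, 13:45-15:45 (invert busy blocks within the working day).
Kira ∩ Pablo: 09:00-12:30, 15:00-15:45.
Kira ∩ Pablo ∩ Viktor: 09:00-12:30, 15:00-15:45.
Kira ∩ Pablo ∩ Viktor ∩ Esperanza: 09:30-12:30, 15:00-15:45.
Kira ∩ Pablo ∩ Viktor ∩ Esperanza ∩ Idris: 09:30-12:30, 15:00-15:45.
The first common window of at least 30 minutes is 09:30-12:30, so the earliest start is 09:30.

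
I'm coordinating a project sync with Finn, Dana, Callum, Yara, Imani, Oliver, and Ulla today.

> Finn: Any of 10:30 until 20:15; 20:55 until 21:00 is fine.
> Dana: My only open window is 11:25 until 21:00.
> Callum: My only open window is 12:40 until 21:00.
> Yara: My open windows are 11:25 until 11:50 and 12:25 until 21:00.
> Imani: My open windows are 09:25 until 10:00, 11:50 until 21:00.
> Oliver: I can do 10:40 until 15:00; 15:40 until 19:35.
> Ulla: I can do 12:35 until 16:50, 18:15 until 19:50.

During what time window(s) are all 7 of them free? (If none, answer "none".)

12:40-15:00, 15:40-16:50, 18:15-19:35

Finn ∩ Dana: 11:25-20:15, 20:55-21:00.
Finn ∩ Dana ∩ Callum: 12:40-20:15, 20:55-21:00.
Finn ∩ Dana ∩ Callum ∩ Yara: 12:40-20:15, 20:55-21:00.
Finn ∩ Dana ∩ Callum ∩ Yara ∩ Imani: 12:40-20:15, 20:55-21:00.
Finn ∩ Dana ∩ Callum ∩ Yara ∩ Imani ∩ Oliver: 12:40-15:00, 15:40-19:35.
Finn ∩ Dana ∩ Callum ∩ Yara ∩ Imani ∩ Oliver ∩ Ulla: 12:40-15:00, 15:40-16:50, 18:15-19:35.
Those are the intersection windows.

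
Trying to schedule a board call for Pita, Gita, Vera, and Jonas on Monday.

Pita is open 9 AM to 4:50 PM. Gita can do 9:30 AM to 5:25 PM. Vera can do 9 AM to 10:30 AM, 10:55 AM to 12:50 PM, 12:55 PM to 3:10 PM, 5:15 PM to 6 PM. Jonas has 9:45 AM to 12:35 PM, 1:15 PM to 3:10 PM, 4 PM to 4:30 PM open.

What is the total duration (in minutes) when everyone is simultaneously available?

260

Pita ∩ Gita: 09:30-16:50.
Pita ∩ Gita ∩ Vera: 09:30-10:30, 10:55-12:50, 12:55-15:10.
Pita ∩ Gita ∩ Vera ∩ Jonas: 09:45-10:30, 10:55-12:35, 13:15-15:10.
Those are the intersection windows.
Summing the common windows: 45 + 100 + 115 = 260 minutes.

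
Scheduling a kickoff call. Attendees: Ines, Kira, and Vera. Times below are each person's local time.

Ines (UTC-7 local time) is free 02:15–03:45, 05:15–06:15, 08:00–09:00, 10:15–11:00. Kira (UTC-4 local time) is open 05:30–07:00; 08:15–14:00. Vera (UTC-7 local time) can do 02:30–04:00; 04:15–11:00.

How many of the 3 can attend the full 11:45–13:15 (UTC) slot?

1

Ines in UTC: 09:15-10:45, 12:15-13:15, 15:00-16:00, 17:15-18:00 (add 7h to convert from UTC-7).
Kira in UTC: 09:30-11:00, 12:15-18:00 (add 4h to convert from UTC-4).
Vera in UTC: 09:30-11:00, 11:15-18:00 (add 7h to convert from UTC-7).
Vera can make the full 11:45-13:15 slot — that's 1.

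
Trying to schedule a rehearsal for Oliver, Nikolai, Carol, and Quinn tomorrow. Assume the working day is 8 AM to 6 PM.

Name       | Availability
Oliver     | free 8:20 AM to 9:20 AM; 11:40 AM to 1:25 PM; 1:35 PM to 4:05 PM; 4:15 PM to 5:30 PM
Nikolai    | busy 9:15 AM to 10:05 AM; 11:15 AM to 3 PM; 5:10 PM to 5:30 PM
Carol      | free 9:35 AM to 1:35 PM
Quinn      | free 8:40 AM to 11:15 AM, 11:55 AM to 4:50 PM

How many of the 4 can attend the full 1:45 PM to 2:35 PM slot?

Oliver free: 08:20-09:20, 11:40-13:25, 13:35-16:05, 16:15-17:30.
Nikolai free: 08:00-09:15, 10:05-11:15, 15:00-17:10, 17:30-18:00 (invert busy blocks within the working day).
Carol free: 09:35-13:35.
Quinn free: 08:40-11:15, 11:55-16:50.
Oliver and Quinn can make the full 13:45-14:35 slot — that's 2.

2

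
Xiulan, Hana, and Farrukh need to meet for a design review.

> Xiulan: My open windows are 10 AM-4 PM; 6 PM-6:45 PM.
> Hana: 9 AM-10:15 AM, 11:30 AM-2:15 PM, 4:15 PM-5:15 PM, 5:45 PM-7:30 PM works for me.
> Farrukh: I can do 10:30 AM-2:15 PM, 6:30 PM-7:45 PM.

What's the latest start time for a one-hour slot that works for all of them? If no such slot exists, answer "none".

Xiulan ∩ Hana: 10:00-10:15, 11:30-14:15, 18:00-18:45.
Xiulan ∩ Hana ∩ Farrukh: 11:30-14:15, 18:30-18:45.
So the common availability across everyone is 11:30-14:15, 18:30-18:45.
The last common window of at least 60 minutes is 11:30-14:15; a 60-minute meeting can start as late as 13:15 and still end by 14:15.

13:15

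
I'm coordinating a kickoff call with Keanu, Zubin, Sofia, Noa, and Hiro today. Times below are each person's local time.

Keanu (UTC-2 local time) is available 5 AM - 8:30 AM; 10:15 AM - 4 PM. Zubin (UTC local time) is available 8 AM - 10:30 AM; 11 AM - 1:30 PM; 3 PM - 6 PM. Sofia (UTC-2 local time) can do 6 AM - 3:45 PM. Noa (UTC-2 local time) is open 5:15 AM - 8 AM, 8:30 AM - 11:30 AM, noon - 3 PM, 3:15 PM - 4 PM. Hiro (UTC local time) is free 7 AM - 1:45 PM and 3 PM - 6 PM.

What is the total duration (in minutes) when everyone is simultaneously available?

345

Keanu in UTC: 07:00-10:30, 12:15-18:00 (add 2h to convert from UTC-2).
Zubin in UTC: 08:00-10:30, 11:00-13:30, 15:00-18:00.
Sofia in UTC: 08:00-17:45 (add 2h to convert from UTC-2).
Noa in UTC: 07:15-10:00, 10:30-13:30, 14:00-17:00, 17:15-18:00 (add 2h to convert from UTC-2).
Hiro in UTC: 07:00-13:45, 15:00-18:00.
Keanu ∩ Zubin: 08:00-10:30, 12:15-13:30, 15:00-18:00.
Keanu ∩ Zubin ∩ Sofia: 08:00-10:30, 12:15-13:30, 15:00-17:45.
Keanu ∩ Zubin ∩ Sofia ∩ Noa: 08:00-10:00, 12:15-13:30, 15:00-17:00, 17:15-17:45.
Keanu ∩ Zubin ∩ Sofia ∩ Noa ∩ Hiro: 08:00-10:00, 12:15-13:30, 15:00-17:00, 17:15-17:45.
Summing the common windows: 120 + 75 + 120 + 30 = 345 minutes.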